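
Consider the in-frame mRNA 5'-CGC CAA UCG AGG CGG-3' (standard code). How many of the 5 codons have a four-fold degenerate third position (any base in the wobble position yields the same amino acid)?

3

Codon 1 CGC (Arg): third position 4-fold.
Codon 2 CAA (Gln): third position 2-fold.
Codon 3 UCG (Ser): third position 4-fold.
Codon 4 AGG (Arg): third position 2-fold.
Codon 5 CGG (Arg): third position 4-fold.
Four-fold degenerate third positions: 3.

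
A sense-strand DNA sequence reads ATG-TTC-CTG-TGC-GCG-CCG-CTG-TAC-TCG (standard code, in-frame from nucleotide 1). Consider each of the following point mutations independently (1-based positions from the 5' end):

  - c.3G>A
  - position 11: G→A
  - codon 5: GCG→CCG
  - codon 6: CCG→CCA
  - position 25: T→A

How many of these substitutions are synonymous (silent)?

Codon 1: ATG (Met) → ATA (Ile) — missense.
Codon 4: TGC (Cys) → TAC (Tyr) — missense.
Codon 5: GCG (Ala) → CCG (Pro) — missense.
Codon 6: CCG (Pro) → CCA (Pro) — synonymous.
Codon 9: TCG (Ser) → ACG (Thr) — missense.
Synonymous: 1 of 5.

1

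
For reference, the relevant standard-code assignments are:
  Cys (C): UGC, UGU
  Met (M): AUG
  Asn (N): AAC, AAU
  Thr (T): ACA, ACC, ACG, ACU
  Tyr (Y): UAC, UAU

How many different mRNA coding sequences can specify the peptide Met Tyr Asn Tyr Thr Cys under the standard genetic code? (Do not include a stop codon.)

Met: 1 codon.
Tyr: 2 codons.
Asn: 2 codons.
Tyr: 2 codons.
Thr: 4 codons.
Cys: 2 codons.
1 × 2 × 2 × 2 × 4 × 2 = 64.

64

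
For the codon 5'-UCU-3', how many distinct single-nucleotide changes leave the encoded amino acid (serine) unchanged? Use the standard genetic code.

3

Position 1: none → 0 synonymous.
Position 2: none → 0 synonymous.
Position 3: UCC, UCA, UCG → 3 synonymous.
Total: 0 + 0 + 3 = 3.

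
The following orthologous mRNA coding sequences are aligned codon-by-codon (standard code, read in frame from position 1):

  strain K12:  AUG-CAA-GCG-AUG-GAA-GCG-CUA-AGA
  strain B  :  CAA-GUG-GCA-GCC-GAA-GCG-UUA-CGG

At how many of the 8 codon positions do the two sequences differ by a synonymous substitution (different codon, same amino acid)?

Codon 1: AUG Met / CAA Gln — nonsynonymous.
Codon 2: CAA Gln / GUG Val — nonsynonymous.
Codon 3: GCG Ala / GCA Ala — synonymous.
Codon 4: AUG Met / GCC Ala — nonsynonymous.
Codon 5: GAA Glu / GAA Glu — identical.
Codon 6: GCG Ala / GCG Ala — identical.
Codon 7: CUA Leu / UUA Leu — synonymous.
Codon 8: AGA Arg / CGG Arg — synonymous.
Synonymous differences: 3.

3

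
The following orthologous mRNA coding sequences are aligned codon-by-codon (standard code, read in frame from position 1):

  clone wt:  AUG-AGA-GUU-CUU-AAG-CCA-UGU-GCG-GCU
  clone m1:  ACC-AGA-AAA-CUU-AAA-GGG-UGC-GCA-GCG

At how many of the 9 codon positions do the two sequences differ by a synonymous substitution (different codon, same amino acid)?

Codon 1: AUG Met / ACC Thr — nonsynonymous.
Codon 2: AGA Arg / AGA Arg — identical.
Codon 3: GUU Val / AAA Lys — nonsynonymous.
Codon 4: CUU Leu / CUU Leu — identical.
Codon 5: AAG Lys / AAA Lys — synonymous.
Codon 6: CCA Pro / GGG Gly — nonsynonymous.
Codon 7: UGU Cys / UGC Cys — synonymous.
Codon 8: GCG Ala / GCA Ala — synonymous.
Codon 9: GCU Ala / GCG Ala — synonymous.
Synonymous differences: 4.

4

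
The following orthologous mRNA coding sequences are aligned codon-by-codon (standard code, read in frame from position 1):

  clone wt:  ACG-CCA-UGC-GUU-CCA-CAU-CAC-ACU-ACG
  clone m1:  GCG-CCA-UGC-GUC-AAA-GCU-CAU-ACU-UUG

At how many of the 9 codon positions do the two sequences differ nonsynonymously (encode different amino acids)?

Codon 1: ACG Thr / GCG Ala — nonsynonymous.
Codon 2: CCA Pro / CCA Pro — identical.
Codon 3: UGC Cys / UGC Cys — identical.
Codon 4: GUU Val / GUC Val — synonymous.
Codon 5: CCA Pro / AAA Lys — nonsynonymous.
Codon 6: CAU His / GCU Ala — nonsynonymous.
Codon 7: CAC His / CAU His — synonymous.
Codon 8: ACU Thr / ACU Thr — identical.
Codon 9: ACG Thr / UUG Leu — nonsynonymous.
Nonsynonymous differences: 4.

4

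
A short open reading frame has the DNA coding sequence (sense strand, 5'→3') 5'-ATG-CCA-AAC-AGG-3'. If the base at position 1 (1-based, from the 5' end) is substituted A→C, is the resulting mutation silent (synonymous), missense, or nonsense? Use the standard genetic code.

missense

Position 1 falls in codon 1: ATG → Met.
After the substitution the codon is CTG → Leu.
Met ≠ Leu, so this is a missense mutation.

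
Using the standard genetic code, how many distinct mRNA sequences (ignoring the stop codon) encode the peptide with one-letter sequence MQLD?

Met: 1 codon.
Gln: 2 codons.
Leu: 6 codons.
Asp: 2 codons.
1 × 2 × 6 × 2 = 24.

24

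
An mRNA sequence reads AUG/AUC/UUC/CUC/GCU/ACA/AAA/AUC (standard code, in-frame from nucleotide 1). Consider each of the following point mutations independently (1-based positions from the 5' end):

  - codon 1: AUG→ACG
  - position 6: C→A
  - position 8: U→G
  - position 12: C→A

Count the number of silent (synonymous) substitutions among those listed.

2

Codon 1: AUG (Met) → ACG (Thr) — missense.
Codon 2: AUC (Ile) → AUA (Ile) — synonymous.
Codon 3: UUC (Phe) → UGC (Cys) — missense.
Codon 4: CUC (Leu) → CUA (Leu) — synonymous.
Synonymous: 2 of 4.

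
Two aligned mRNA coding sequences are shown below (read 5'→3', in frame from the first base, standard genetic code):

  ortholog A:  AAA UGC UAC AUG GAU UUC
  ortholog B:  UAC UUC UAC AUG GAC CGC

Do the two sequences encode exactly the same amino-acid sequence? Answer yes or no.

Codon 1: AAA Lys / UAC Tyr — nonsynonymous.
Codon 2: UGC Cys / UUC Phe — nonsynonymous.
Codon 3: UAC Tyr / UAC Tyr — identical.
Codon 4: AUG Met / AUG Met — identical.
Codon 5: GAU Asp / GAC Asp — synonymous.
Codon 6: UUC Phe / CGC Arg — nonsynonymous.
Nonsynonymous differences: 3 → different protein.

no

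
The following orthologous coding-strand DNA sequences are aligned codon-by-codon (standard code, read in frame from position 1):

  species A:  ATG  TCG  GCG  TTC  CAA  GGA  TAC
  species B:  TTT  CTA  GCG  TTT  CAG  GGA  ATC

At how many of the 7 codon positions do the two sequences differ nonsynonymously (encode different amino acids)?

3

Codon 1: ATG Met / TTT Phe — nonsynonymous.
Codon 2: TCG Ser / CTA Leu — nonsynonymous.
Codon 3: GCG Ala / GCG Ala — identical.
Codon 4: TTC Phe / TTT Phe — synonymous.
Codon 5: CAA Gln / CAG Gln — synonymous.
Codon 6: GGA Gly / GGA Gly — identical.
Codon 7: TAC Tyr / ATC Ile — nonsynonymous.
Nonsynonymous differences: 3.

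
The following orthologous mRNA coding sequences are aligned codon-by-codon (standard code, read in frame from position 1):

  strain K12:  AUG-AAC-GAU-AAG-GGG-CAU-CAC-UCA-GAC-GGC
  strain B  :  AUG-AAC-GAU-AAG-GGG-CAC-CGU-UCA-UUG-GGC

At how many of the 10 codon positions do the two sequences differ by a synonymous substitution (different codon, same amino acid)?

Codon 1: AUG Met / AUG Met — identical.
Codon 2: AAC Asn / AAC Asn — identical.
Codon 3: GAU Asp / GAU Asp — identical.
Codon 4: AAG Lys / AAG Lys — identical.
Codon 5: GGG Gly / GGG Gly — identical.
Codon 6: CAU His / CAC His — synonymous.
Codon 7: CAC His / CGU Arg — nonsynonymous.
Codon 8: UCA Ser / UCA Ser — identical.
Codon 9: GAC Asp / UUG Leu — nonsynonymous.
Codon 10: GGC Gly / GGC Gly — identical.
Synonymous differences: 1.

1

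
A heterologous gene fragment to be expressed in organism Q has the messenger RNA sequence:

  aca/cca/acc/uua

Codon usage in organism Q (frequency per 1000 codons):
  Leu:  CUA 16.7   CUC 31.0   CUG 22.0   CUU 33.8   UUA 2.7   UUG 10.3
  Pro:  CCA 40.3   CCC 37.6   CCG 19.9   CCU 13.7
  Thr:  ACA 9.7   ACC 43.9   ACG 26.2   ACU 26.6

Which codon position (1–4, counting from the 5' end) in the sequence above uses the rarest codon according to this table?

Codon 1 ACA (Thr): 9.7 per 1000.
Codon 2 CCA (Pro): 40.3 per 1000.
Codon 3 ACC (Thr): 43.9 per 1000.
Codon 4 UUA (Leu): 2.7 per 1000.
Lowest frequency is 2.7 at codon 4.

4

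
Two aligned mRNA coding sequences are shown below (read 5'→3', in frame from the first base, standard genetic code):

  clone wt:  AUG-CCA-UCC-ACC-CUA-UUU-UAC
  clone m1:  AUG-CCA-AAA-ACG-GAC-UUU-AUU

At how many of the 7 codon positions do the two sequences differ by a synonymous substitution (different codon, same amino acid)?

Codon 1: AUG Met / AUG Met — identical.
Codon 2: CCA Pro / CCA Pro — identical.
Codon 3: UCC Ser / AAA Lys — nonsynonymous.
Codon 4: ACC Thr / ACG Thr — synonymous.
Codon 5: CUA Leu / GAC Asp — nonsynonymous.
Codon 6: UUU Phe / UUU Phe — identical.
Codon 7: UAC Tyr / AUU Ile — nonsynonymous.
Synonymous differences: 1.

1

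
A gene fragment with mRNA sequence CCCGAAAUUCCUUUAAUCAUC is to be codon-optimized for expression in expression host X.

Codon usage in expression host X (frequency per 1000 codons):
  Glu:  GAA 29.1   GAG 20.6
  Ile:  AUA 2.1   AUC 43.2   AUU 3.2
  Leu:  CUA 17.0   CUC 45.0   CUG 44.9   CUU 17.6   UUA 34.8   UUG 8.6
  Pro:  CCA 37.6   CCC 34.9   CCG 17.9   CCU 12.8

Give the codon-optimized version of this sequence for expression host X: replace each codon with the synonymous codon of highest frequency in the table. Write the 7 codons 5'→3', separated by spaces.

Codon 1 (Pro): best is CCA at 37.6.
Codon 2 (Glu): best is GAA at 29.1.
Codon 3 (Ile): best is AUC at 43.2.
Codon 4 (Pro): best is CCA at 37.6.
Codon 5 (Leu): best is CUC at 45.0.
Codon 6 (Ile): best is AUC at 43.2.
Codon 7 (Ile): best is AUC at 43.2.

CCA GAA AUC CCA CUC AUC AUC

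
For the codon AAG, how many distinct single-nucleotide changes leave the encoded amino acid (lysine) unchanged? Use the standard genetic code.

Position 1: none → 0 synonymous.
Position 2: none → 0 synonymous.
Position 3: AAA → 1 synonymous.
Total: 0 + 0 + 1 = 1.

1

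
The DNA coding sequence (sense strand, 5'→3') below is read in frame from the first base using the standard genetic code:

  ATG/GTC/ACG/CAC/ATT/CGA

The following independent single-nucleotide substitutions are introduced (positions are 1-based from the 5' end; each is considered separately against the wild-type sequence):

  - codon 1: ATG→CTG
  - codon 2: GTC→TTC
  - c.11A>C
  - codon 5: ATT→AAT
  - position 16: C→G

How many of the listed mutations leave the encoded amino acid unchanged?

0

Codon 1: ATG (Met) → CTG (Leu) — missense.
Codon 2: GTC (Val) → TTC (Phe) — missense.
Codon 4: CAC (His) → CCC (Pro) — missense.
Codon 5: ATT (Ile) → AAT (Asn) — missense.
Codon 6: CGA (Arg) → GGA (Gly) — missense.
Synonymous: 0 of 5.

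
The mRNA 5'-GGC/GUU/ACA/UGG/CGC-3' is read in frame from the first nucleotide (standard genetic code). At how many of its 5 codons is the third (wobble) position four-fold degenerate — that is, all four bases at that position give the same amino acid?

4

Codon 1 GGC (Gly): third position 4-fold.
Codon 2 GUU (Val): third position 4-fold.
Codon 3 ACA (Thr): third position 4-fold.
Codon 4 UGG (Trp): third position 1-fold.
Codon 5 CGC (Arg): third position 4-fold.
Four-fold degenerate third positions: 4.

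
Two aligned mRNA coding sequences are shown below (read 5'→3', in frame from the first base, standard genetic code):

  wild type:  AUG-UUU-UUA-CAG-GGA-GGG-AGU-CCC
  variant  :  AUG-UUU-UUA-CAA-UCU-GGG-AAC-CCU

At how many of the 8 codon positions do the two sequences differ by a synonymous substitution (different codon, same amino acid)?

Codon 1: AUG Met / AUG Met — identical.
Codon 2: UUU Phe / UUU Phe — identical.
Codon 3: UUA Leu / UUA Leu — identical.
Codon 4: CAG Gln / CAA Gln — synonymous.
Codon 5: GGA Gly / UCU Ser — nonsynonymous.
Codon 6: GGG Gly / GGG Gly — identical.
Codon 7: AGU Ser / AAC Asn — nonsynonymous.
Codon 8: CCC Pro / CCU Pro — synonymous.
Synonymous differences: 2.

2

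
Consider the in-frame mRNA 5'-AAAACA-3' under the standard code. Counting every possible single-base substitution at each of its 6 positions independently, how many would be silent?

4

Codon 1 (AAA, Lys): 1 synonymous substitution.
Codon 2 (ACA, Thr): 3 synonymous substitutions.
Total: 1 + 3 = 4.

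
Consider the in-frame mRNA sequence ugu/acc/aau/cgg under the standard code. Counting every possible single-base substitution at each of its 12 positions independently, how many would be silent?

9

Codon 1 (UGU, Cys): 1 synonymous substitution.
Codon 2 (ACC, Thr): 3 synonymous substitutions.
Codon 3 (AAU, Asn): 1 synonymous substitution.
Codon 4 (CGG, Arg): 4 synonymous substitutions.
Total: 1 + 3 + 1 + 4 = 9.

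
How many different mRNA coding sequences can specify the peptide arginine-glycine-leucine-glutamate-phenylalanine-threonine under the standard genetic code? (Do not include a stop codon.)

Arg: 6 codons.
Gly: 4 codons.
Leu: 6 codons.
Glu: 2 codons.
Phe: 2 codons.
Thr: 4 codons.
6 × 4 × 6 × 2 × 2 × 4 = 2304.

2304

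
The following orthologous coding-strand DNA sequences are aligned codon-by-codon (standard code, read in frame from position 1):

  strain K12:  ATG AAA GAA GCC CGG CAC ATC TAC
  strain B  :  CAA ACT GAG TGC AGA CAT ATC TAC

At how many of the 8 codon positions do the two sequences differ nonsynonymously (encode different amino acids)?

Codon 1: ATG Met / CAA Gln — nonsynonymous.
Codon 2: AAA Lys / ACT Thr — nonsynonymous.
Codon 3: GAA Glu / GAG Glu — synonymous.
Codon 4: GCC Ala / TGC Cys — nonsynonymous.
Codon 5: CGG Arg / AGA Arg — synonymous.
Codon 6: CAC His / CAT His — synonymous.
Codon 7: ATC Ile / ATC Ile — identical.
Codon 8: TAC Tyr / TAC Tyr — identical.
Nonsynonymous differences: 3.

3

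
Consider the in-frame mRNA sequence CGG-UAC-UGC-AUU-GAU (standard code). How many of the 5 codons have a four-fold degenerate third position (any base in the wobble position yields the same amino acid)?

Codon 1 CGG (Arg): third position 4-fold.
Codon 2 UAC (Tyr): third position 2-fold.
Codon 3 UGC (Cys): third position 2-fold.
Codon 4 AUU (Ile): third position 3-fold.
Codon 5 GAU (Asp): third position 2-fold.
Four-fold degenerate third positions: 1.

1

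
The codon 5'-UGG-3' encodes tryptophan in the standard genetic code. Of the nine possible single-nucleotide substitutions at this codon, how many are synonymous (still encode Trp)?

0

Position 1: none → 0 synonymous.
Position 2: none → 0 synonymous.
Position 3: none → 0 synonymous.
Total: 0 + 0 + 0 = 0.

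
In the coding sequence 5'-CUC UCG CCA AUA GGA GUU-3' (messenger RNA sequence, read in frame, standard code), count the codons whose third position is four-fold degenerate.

5

Codon 1 CUC (Leu): third position 4-fold.
Codon 2 UCG (Ser): third position 4-fold.
Codon 3 CCA (Pro): third position 4-fold.
Codon 4 AUA (Ile): third position 3-fold.
Codon 5 GGA (Gly): third position 4-fold.
Codon 6 GUU (Val): third position 4-fold.
Four-fold degenerate third positions: 5.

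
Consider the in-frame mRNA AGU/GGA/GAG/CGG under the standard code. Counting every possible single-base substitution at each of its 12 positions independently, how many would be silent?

9

Codon 1 (AGU, Ser): 1 synonymous substitution.
Codon 2 (GGA, Gly): 3 synonymous substitutions.
Codon 3 (GAG, Glu): 1 synonymous substitution.
Codon 4 (CGG, Arg): 4 synonymous substitutions.
Total: 1 + 3 + 1 + 4 = 9.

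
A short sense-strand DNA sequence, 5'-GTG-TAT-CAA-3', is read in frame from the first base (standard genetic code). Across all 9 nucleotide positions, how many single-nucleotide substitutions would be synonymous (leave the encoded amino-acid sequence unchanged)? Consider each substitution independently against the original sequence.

5

Codon 1 (GTG, Val): 3 synonymous substitutions.
Codon 2 (TAT, Tyr): 1 synonymous substitution.
Codon 3 (CAA, Gln): 1 synonymous substitution.
Total: 3 + 1 + 1 = 5.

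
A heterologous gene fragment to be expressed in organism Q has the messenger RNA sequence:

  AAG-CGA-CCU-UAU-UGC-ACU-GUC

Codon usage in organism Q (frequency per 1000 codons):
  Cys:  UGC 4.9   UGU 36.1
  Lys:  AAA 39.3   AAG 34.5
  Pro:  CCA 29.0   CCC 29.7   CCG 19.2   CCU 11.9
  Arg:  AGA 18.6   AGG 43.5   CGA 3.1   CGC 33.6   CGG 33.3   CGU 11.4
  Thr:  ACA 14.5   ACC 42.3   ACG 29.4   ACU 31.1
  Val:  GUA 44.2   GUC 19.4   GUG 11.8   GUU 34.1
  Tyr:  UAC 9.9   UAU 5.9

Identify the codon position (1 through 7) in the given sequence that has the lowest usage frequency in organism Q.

Codon 1 AAG (Lys): 34.5 per 1000.
Codon 2 CGA (Arg): 3.1 per 1000.
Codon 3 CCU (Pro): 11.9 per 1000.
Codon 4 UAU (Tyr): 5.9 per 1000.
Codon 5 UGC (Cys): 4.9 per 1000.
Codon 6 ACU (Thr): 31.1 per 1000.
Codon 7 GUC (Val): 19.4 per 1000.
Lowest frequency is 3.1 at codon 2.

2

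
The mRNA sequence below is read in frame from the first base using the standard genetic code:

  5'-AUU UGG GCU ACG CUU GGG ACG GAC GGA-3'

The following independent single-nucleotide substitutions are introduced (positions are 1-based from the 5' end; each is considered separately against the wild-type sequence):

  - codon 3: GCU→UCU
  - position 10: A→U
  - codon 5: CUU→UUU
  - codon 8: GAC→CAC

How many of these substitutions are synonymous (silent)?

0

Codon 3: GCU (Ala) → UCU (Ser) — missense.
Codon 4: ACG (Thr) → UCG (Ser) — missense.
Codon 5: CUU (Leu) → UUU (Phe) — missense.
Codon 8: GAC (Asp) → CAC (His) — missense.
Synonymous: 0 of 4.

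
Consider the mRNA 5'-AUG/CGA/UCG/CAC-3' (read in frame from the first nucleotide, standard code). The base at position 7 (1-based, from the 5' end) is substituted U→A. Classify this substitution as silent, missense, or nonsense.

Position 7 falls in codon 3: UCG → Ser.
After the substitution the codon is ACG → Thr.
Ser ≠ Thr, so this is a missense mutation.

missense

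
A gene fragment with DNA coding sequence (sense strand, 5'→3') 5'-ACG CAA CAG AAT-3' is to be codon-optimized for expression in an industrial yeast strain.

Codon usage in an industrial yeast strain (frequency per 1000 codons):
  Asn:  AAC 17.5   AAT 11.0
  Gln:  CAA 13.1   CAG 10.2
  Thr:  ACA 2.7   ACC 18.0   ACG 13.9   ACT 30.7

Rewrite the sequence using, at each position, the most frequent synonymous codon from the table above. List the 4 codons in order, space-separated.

Codon 1 (Thr): best is ACT at 30.7.
Codon 2 (Gln): best is CAA at 13.1.
Codon 3 (Gln): best is CAA at 13.1.
Codon 4 (Asn): best is AAC at 17.5.

ACT CAA CAA AAC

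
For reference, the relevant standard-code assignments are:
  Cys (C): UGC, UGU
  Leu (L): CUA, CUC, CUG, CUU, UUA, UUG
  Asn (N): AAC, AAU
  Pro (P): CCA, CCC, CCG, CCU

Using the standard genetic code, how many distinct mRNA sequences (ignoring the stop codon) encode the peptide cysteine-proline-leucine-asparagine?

Cys: 2 codons.
Pro: 4 codons.
Leu: 6 codons.
Asn: 2 codons.
2 × 4 × 6 × 2 = 96.

96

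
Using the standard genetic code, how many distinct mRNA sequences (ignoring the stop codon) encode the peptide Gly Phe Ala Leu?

192

Gly: 4 codons.
Phe: 2 codons.
Ala: 4 codons.
Leu: 6 codons.
4 × 2 × 4 × 6 = 192.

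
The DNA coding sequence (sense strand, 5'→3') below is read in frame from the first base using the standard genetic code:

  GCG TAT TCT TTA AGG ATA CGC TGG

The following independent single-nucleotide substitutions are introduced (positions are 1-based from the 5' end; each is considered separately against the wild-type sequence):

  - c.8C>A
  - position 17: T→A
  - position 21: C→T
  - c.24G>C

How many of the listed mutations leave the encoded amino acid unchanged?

Codon 3: TCT (Ser) → TAT (Tyr) — missense.
Codon 6: ATA (Ile) → AAA (Lys) — missense.
Codon 7: CGC (Arg) → CGT (Arg) — synonymous.
Codon 8: TGG (Trp) → TGC (Cys) — missense.
Synonymous: 1 of 4.

1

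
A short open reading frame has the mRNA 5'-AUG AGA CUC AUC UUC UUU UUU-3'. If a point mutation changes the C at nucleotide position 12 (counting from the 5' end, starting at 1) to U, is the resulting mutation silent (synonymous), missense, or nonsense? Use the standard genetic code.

Position 12 falls in codon 4: AUC → Ile.
After the substitution the codon is AUU → Ile.
Both encode Ile, so the change is synonymous.

silent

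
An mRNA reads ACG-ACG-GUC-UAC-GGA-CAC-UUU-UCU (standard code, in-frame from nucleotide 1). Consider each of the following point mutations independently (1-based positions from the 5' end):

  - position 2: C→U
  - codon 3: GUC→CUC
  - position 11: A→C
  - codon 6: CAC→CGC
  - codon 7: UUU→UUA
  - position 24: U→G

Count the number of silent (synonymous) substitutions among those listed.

Codon 1: ACG (Thr) → AUG (Met) — missense.
Codon 3: GUC (Val) → CUC (Leu) — missense.
Codon 4: UAC (Tyr) → UCC (Ser) — missense.
Codon 6: CAC (His) → CGC (Arg) — missense.
Codon 7: UUU (Phe) → UUA (Leu) — missense.
Codon 8: UCU (Ser) → UCG (Ser) — synonymous.
Synonymous: 1 of 6.

1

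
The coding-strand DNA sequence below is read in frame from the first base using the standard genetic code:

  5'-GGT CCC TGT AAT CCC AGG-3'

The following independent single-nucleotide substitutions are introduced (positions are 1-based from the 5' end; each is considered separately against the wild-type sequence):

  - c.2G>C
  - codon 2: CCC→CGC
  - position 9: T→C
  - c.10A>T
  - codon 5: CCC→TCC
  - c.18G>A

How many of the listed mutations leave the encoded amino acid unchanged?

2

Codon 1: GGT (Gly) → GCT (Ala) — missense.
Codon 2: CCC (Pro) → CGC (Arg) — missense.
Codon 3: TGT (Cys) → TGC (Cys) — synonymous.
Codon 4: AAT (Asn) → TAT (Tyr) — missense.
Codon 5: CCC (Pro) → TCC (Ser) — missense.
Codon 6: AGG (Arg) → AGA (Arg) — synonymous.
Synonymous: 2 of 6.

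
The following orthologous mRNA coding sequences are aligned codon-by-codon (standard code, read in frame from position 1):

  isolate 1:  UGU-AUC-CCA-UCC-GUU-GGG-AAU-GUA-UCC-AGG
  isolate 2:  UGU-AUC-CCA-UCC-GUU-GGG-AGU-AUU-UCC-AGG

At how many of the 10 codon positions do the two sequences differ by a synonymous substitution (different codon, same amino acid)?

Codon 1: UGU Cys / UGU Cys — identical.
Codon 2: AUC Ile / AUC Ile — identical.
Codon 3: CCA Pro / CCA Pro — identical.
Codon 4: UCC Ser / UCC Ser — identical.
Codon 5: GUU Val / GUU Val — identical.
Codon 6: GGG Gly / GGG Gly — identical.
Codon 7: AAU Asn / AGU Ser — nonsynonymous.
Codon 8: GUA Val / AUU Ile — nonsynonymous.
Codon 9: UCC Ser / UCC Ser — identical.
Codon 10: AGG Arg / AGG Arg — identical.
Synonymous differences: 0.

0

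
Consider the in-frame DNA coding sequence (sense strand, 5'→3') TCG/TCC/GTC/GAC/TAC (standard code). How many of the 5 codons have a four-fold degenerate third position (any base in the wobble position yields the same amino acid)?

Codon 1 TCG (Ser): third position 4-fold.
Codon 2 TCC (Ser): third position 4-fold.
Codon 3 GTC (Val): third position 4-fold.
Codon 4 GAC (Asp): third position 2-fold.
Codon 5 TAC (Tyr): third position 2-fold.
Four-fold degenerate third positions: 3.

3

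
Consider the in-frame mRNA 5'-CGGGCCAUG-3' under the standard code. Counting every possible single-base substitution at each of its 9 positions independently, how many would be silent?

7

Codon 1 (CGG, Arg): 4 synonymous substitutions.
Codon 2 (GCC, Ala): 3 synonymous substitutions.
Codon 3 (AUG, Met): 0 synonymous substitutions.
Total: 4 + 3 + 0 = 7.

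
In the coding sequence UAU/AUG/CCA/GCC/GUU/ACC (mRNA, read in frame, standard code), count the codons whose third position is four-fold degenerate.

4

Codon 1 UAU (Tyr): third position 2-fold.
Codon 2 AUG (Met): third position 1-fold.
Codon 3 CCA (Pro): third position 4-fold.
Codon 4 GCC (Ala): third position 4-fold.
Codon 5 GUU (Val): third position 4-fold.
Codon 6 ACC (Thr): third position 4-fold.
Four-fold degenerate third positions: 4.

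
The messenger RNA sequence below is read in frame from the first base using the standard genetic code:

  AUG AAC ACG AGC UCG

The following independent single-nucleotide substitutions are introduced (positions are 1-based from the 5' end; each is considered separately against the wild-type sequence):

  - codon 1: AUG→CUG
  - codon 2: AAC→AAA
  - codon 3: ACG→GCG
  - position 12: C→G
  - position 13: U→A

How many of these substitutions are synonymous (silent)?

Codon 1: AUG (Met) → CUG (Leu) — missense.
Codon 2: AAC (Asn) → AAA (Lys) — missense.
Codon 3: ACG (Thr) → GCG (Ala) — missense.
Codon 4: AGC (Ser) → AGG (Arg) — missense.
Codon 5: UCG (Ser) → ACG (Thr) — missense.
Synonymous: 0 of 5.

0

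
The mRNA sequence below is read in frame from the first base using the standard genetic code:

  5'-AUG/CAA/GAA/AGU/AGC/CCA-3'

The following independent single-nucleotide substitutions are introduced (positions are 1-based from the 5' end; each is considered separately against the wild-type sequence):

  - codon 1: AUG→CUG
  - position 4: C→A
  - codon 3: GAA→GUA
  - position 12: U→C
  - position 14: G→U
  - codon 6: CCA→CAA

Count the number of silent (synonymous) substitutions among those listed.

1

Codon 1: AUG (Met) → CUG (Leu) — missense.
Codon 2: CAA (Gln) → AAA (Lys) — missense.
Codon 3: GAA (Glu) → GUA (Val) — missense.
Codon 4: AGU (Ser) → AGC (Ser) — synonymous.
Codon 5: AGC (Ser) → AUC (Ile) — missense.
Codon 6: CCA (Pro) → CAA (Gln) — missense.
Synonymous: 1 of 6.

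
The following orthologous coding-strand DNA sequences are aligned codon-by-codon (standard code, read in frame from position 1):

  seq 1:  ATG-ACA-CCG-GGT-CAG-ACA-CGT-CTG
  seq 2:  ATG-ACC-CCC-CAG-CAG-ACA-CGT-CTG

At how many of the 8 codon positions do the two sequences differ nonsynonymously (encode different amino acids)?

1

Codon 1: ATG Met / ATG Met — identical.
Codon 2: ACA Thr / ACC Thr — synonymous.
Codon 3: CCG Pro / CCC Pro — synonymous.
Codon 4: GGT Gly / CAG Gln — nonsynonymous.
Codon 5: CAG Gln / CAG Gln — identical.
Codon 6: ACA Thr / ACA Thr — identical.
Codon 7: CGT Arg / CGT Arg — identical.
Codon 8: CTG Leu / CTG Leu — identical.
Nonsynonymous differences: 1.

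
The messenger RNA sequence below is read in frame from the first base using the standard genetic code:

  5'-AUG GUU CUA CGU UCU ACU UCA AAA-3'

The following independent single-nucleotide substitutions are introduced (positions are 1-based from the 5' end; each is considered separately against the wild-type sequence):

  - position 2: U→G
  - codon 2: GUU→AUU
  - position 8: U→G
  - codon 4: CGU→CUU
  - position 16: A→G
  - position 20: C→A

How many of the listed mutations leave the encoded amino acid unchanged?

Codon 1: AUG (Met) → AGG (Arg) — missense.
Codon 2: GUU (Val) → AUU (Ile) — missense.
Codon 3: CUA (Leu) → CGA (Arg) — missense.
Codon 4: CGU (Arg) → CUU (Leu) — missense.
Codon 6: ACU (Thr) → GCU (Ala) — missense.
Codon 7: UCA (Ser) → UAA (Stop) — nonsense.
Synonymous: 0 of 6.

0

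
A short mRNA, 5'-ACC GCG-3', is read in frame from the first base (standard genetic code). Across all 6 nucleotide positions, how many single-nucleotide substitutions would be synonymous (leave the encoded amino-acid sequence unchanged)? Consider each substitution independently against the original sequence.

6

Codon 1 (ACC, Thr): 3 synonymous substitutions.
Codon 2 (GCG, Ala): 3 synonymous substitutions.
Total: 3 + 3 = 6.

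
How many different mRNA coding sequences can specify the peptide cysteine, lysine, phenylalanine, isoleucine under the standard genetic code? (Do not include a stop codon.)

24

Cys: 2 codons.
Lys: 2 codons.
Phe: 2 codons.
Ile: 3 codons.
2 × 2 × 2 × 3 = 24.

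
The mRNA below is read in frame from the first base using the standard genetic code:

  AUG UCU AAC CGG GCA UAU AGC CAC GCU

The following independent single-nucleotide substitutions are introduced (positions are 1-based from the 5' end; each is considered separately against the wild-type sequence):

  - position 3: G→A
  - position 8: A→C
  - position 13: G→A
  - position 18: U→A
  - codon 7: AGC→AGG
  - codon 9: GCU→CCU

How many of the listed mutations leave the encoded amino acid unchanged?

Codon 1: AUG (Met) → AUA (Ile) — missense.
Codon 3: AAC (Asn) → ACC (Thr) — missense.
Codon 5: GCA (Ala) → ACA (Thr) — missense.
Codon 6: UAU (Tyr) → UAA (Stop) — nonsense.
Codon 7: AGC (Ser) → AGG (Arg) — missense.
Codon 9: GCU (Ala) → CCU (Pro) — missense.
Synonymous: 0 of 6.

0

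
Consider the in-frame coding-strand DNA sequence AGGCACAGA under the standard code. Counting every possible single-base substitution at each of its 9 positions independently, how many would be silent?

Codon 1 (AGG, Arg): 2 synonymous substitutions.
Codon 2 (CAC, His): 1 synonymous substitution.
Codon 3 (AGA, Arg): 2 synonymous substitutions.
Total: 2 + 1 + 2 = 5.

5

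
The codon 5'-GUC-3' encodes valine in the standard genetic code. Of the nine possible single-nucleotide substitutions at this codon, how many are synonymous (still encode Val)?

3

Position 1: none → 0 synonymous.
Position 2: none → 0 synonymous.
Position 3: GUU, GUA, GUG → 3 synonymous.
Total: 0 + 0 + 3 = 3.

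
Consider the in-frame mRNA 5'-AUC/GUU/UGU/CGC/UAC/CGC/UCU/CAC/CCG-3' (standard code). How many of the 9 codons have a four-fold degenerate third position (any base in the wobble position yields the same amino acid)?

5

Codon 1 AUC (Ile): third position 3-fold.
Codon 2 GUU (Val): third position 4-fold.
Codon 3 UGU (Cys): third position 2-fold.
Codon 4 CGC (Arg): third position 4-fold.
Codon 5 UAC (Tyr): third position 2-fold.
Codon 6 CGC (Arg): third position 4-fold.
Codon 7 UCU (Ser): third position 4-fold.
Codon 8 CAC (His): third position 2-fold.
Codon 9 CCG (Pro): third position 4-fold.
Four-fold degenerate third positions: 5.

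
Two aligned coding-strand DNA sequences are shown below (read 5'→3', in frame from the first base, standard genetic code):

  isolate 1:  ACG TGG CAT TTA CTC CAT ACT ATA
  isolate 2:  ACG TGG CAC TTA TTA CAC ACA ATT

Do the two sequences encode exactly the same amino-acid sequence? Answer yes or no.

Codon 1: ACG Thr / ACG Thr — identical.
Codon 2: TGG Trp / TGG Trp — identical.
Codon 3: CAT His / CAC His — synonymous.
Codon 4: TTA Leu / TTA Leu — identical.
Codon 5: CTC Leu / TTA Leu — synonymous.
Codon 6: CAT His / CAC His — synonymous.
Codon 7: ACT Thr / ACA Thr — synonymous.
Codon 8: ATA Ile / ATT Ile — synonymous.
Nonsynonymous differences: 0 → same protein.

yes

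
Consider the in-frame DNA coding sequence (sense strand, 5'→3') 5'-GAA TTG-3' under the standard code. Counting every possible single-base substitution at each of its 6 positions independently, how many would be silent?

3

Codon 1 (GAA, Glu): 1 synonymous substitution.
Codon 2 (TTG, Leu): 2 synonymous substitutions.
Total: 1 + 2 = 3.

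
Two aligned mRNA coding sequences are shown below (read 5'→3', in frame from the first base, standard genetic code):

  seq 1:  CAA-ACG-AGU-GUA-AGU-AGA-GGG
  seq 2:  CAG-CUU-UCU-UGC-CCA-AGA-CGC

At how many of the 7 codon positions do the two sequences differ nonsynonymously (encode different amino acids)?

4

Codon 1: CAA Gln / CAG Gln — synonymous.
Codon 2: ACG Thr / CUU Leu — nonsynonymous.
Codon 3: AGU Ser / UCU Ser — synonymous.
Codon 4: GUA Val / UGC Cys — nonsynonymous.
Codon 5: AGU Ser / CCA Pro — nonsynonymous.
Codon 6: AGA Arg / AGA Arg — identical.
Codon 7: GGG Gly / CGC Arg — nonsynonymous.
Nonsynonymous differences: 4.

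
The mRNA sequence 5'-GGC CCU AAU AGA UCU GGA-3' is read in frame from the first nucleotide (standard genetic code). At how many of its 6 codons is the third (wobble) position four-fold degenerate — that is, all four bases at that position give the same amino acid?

Codon 1 GGC (Gly): third position 4-fold.
Codon 2 CCU (Pro): third position 4-fold.
Codon 3 AAU (Asn): third position 2-fold.
Codon 4 AGA (Arg): third position 2-fold.
Codon 5 UCU (Ser): third position 4-fold.
Codon 6 GGA (Gly): third position 4-fold.
Four-fold degenerate third positions: 4.

4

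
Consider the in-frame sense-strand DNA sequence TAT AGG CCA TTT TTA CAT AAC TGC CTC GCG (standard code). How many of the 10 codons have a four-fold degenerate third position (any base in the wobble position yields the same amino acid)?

3

Codon 1 TAT (Tyr): third position 2-fold.
Codon 2 AGG (Arg): third position 2-fold.
Codon 3 CCA (Pro): third position 4-fold.
Codon 4 TTT (Phe): third position 2-fold.
Codon 5 TTA (Leu): third position 2-fold.
Codon 6 CAT (His): third position 2-fold.
Codon 7 AAC (Asn): third position 2-fold.
Codon 8 TGC (Cys): third position 2-fold.
Codon 9 CTC (Leu): third position 4-fold.
Codon 10 GCG (Ala): third position 4-fold.
Four-fold degenerate third positions: 3.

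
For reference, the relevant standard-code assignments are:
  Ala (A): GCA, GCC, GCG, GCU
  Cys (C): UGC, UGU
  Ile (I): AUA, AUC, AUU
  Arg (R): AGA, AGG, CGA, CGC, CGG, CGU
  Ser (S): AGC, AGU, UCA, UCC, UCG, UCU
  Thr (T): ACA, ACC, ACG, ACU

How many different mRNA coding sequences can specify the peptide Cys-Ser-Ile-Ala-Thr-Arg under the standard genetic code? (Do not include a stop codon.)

Cys: 2 codons.
Ser: 6 codons.
Ile: 3 codons.
Ala: 4 codons.
Thr: 4 codons.
Arg: 6 codons.
2 × 6 × 3 × 4 × 4 × 6 = 3456.

3456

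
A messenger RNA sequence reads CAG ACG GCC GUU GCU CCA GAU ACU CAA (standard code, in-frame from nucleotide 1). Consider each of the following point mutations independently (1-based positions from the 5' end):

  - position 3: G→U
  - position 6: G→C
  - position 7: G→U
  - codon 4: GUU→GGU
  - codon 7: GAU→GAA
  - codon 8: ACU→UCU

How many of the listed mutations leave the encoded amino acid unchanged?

Codon 1: CAG (Gln) → CAU (His) — missense.
Codon 2: ACG (Thr) → ACC (Thr) — synonymous.
Codon 3: GCC (Ala) → UCC (Ser) — missense.
Codon 4: GUU (Val) → GGU (Gly) — missense.
Codon 7: GAU (Asp) → GAA (Glu) — missense.
Codon 8: ACU (Thr) → UCU (Ser) — missense.
Synonymous: 1 of 6.

1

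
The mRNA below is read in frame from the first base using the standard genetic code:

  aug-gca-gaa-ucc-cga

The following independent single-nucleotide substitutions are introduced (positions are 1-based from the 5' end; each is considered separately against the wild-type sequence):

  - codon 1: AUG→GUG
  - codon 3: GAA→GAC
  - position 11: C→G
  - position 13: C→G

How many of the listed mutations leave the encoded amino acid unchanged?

Codon 1: AUG (Met) → GUG (Val) — missense.
Codon 3: GAA (Glu) → GAC (Asp) — missense.
Codon 4: UCC (Ser) → UGC (Cys) — missense.
Codon 5: CGA (Arg) → GGA (Gly) — missense.
Synonymous: 0 of 4.

0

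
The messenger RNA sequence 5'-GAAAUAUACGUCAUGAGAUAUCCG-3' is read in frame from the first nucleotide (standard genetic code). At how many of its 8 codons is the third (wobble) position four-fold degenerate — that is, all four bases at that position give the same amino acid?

Codon 1 GAA (Glu): third position 2-fold.
Codon 2 AUA (Ile): third position 3-fold.
Codon 3 UAC (Tyr): third position 2-fold.
Codon 4 GUC (Val): third position 4-fold.
Codon 5 AUG (Met): third position 1-fold.
Codon 6 AGA (Arg): third position 2-fold.
Codon 7 UAU (Tyr): third position 2-fold.
Codon 8 CCG (Pro): third position 4-fold.
Four-fold degenerate third positions: 2.

2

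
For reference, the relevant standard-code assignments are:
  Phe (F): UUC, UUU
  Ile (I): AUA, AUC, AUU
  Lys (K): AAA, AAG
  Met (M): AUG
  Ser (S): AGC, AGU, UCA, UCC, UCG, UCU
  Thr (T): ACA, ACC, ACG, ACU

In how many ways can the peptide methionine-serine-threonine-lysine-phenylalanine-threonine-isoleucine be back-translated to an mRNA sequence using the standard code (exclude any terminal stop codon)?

1152

Met: 1 codon.
Ser: 6 codons.
Thr: 4 codons.
Lys: 2 codons.
Phe: 2 codons.
Thr: 4 codons.
Ile: 3 codons.
1 × 6 × 4 × 2 × 2 × 4 × 3 = 1152.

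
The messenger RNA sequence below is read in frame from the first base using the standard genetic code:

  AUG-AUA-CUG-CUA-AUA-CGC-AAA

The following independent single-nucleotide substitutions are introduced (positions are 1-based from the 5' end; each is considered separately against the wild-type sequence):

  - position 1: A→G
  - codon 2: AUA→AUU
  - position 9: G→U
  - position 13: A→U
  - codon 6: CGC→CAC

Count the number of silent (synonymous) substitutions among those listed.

2

Codon 1: AUG (Met) → GUG (Val) — missense.
Codon 2: AUA (Ile) → AUU (Ile) — synonymous.
Codon 3: CUG (Leu) → CUU (Leu) — synonymous.
Codon 5: AUA (Ile) → UUA (Leu) — missense.
Codon 6: CGC (Arg) → CAC (His) — missense.
Synonymous: 2 of 5.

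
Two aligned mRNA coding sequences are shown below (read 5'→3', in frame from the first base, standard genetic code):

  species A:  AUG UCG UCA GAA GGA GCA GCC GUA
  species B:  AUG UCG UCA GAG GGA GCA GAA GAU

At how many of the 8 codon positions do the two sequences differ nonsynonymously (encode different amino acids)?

Codon 1: AUG Met / AUG Met — identical.
Codon 2: UCG Ser / UCG Ser — identical.
Codon 3: UCA Ser / UCA Ser — identical.
Codon 4: GAA Glu / GAG Glu — synonymous.
Codon 5: GGA Gly / GGA Gly — identical.
Codon 6: GCA Ala / GCA Ala — identical.
Codon 7: GCC Ala / GAA Glu — nonsynonymous.
Codon 8: GUA Val / GAU Asp — nonsynonymous.
Nonsynonymous differences: 2.

2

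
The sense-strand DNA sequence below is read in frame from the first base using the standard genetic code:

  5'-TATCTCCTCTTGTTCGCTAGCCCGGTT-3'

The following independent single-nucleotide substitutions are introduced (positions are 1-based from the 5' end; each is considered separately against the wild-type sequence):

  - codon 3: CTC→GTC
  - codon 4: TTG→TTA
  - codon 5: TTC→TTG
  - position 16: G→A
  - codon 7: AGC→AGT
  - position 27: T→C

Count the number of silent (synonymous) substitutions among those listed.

3

Codon 3: CTC (Leu) → GTC (Val) — missense.
Codon 4: TTG (Leu) → TTA (Leu) — synonymous.
Codon 5: TTC (Phe) → TTG (Leu) — missense.
Codon 6: GCT (Ala) → ACT (Thr) — missense.
Codon 7: AGC (Ser) → AGT (Ser) — synonymous.
Codon 9: GTT (Val) → GTC (Val) — synonymous.
Synonymous: 3 of 6.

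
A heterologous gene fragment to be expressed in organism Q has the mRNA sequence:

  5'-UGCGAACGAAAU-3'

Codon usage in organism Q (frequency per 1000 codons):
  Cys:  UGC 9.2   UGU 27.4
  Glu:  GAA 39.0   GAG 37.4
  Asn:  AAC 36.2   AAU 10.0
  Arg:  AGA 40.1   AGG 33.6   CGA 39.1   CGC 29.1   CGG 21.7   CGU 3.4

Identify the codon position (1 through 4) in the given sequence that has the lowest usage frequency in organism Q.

Codon 1 UGC (Cys): 9.2 per 1000.
Codon 2 GAA (Glu): 39.0 per 1000.
Codon 3 CGA (Arg): 39.1 per 1000.
Codon 4 AAU (Asn): 10.0 per 1000.
Lowest frequency is 9.2 at codon 1.

1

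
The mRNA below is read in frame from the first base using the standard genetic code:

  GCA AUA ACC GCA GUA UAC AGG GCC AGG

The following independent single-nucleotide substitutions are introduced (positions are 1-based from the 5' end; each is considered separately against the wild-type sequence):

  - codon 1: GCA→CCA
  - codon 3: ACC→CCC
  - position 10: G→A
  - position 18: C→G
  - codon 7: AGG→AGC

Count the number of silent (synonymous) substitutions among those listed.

Codon 1: GCA (Ala) → CCA (Pro) — missense.
Codon 3: ACC (Thr) → CCC (Pro) — missense.
Codon 4: GCA (Ala) → ACA (Thr) — missense.
Codon 6: UAC (Tyr) → UAG (Stop) — nonsense.
Codon 7: AGG (Arg) → AGC (Ser) — missense.
Synonymous: 0 of 5.

0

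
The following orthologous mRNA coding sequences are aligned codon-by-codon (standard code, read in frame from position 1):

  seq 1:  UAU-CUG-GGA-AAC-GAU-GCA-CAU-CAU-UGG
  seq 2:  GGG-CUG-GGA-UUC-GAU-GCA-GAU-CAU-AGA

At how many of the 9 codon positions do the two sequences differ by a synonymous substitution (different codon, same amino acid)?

Codon 1: UAU Tyr / GGG Gly — nonsynonymous.
Codon 2: CUG Leu / CUG Leu — identical.
Codon 3: GGA Gly / GGA Gly — identical.
Codon 4: AAC Asn / UUC Phe — nonsynonymous.
Codon 5: GAU Asp / GAU Asp — identical.
Codon 6: GCA Ala / GCA Ala — identical.
Codon 7: CAU His / GAU Asp — nonsynonymous.
Codon 8: CAU His / CAU His — identical.
Codon 9: UGG Trp / AGA Arg — nonsynonymous.
Synonymous differences: 0.

0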